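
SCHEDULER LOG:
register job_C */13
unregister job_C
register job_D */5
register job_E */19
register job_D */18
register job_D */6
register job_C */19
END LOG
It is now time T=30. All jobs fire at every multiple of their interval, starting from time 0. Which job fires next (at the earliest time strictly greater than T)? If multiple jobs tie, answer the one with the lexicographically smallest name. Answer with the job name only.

Op 1: register job_C */13 -> active={job_C:*/13}
Op 2: unregister job_C -> active={}
Op 3: register job_D */5 -> active={job_D:*/5}
Op 4: register job_E */19 -> active={job_D:*/5, job_E:*/19}
Op 5: register job_D */18 -> active={job_D:*/18, job_E:*/19}
Op 6: register job_D */6 -> active={job_D:*/6, job_E:*/19}
Op 7: register job_C */19 -> active={job_C:*/19, job_D:*/6, job_E:*/19}
  job_C: interval 19, next fire after T=30 is 38
  job_D: interval 6, next fire after T=30 is 36
  job_E: interval 19, next fire after T=30 is 38
Earliest = 36, winner (lex tiebreak) = job_D

Answer: job_D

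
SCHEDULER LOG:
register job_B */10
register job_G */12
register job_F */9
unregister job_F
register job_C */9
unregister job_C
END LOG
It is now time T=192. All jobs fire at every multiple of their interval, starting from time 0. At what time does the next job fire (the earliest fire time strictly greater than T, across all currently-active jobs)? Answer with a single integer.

Op 1: register job_B */10 -> active={job_B:*/10}
Op 2: register job_G */12 -> active={job_B:*/10, job_G:*/12}
Op 3: register job_F */9 -> active={job_B:*/10, job_F:*/9, job_G:*/12}
Op 4: unregister job_F -> active={job_B:*/10, job_G:*/12}
Op 5: register job_C */9 -> active={job_B:*/10, job_C:*/9, job_G:*/12}
Op 6: unregister job_C -> active={job_B:*/10, job_G:*/12}
  job_B: interval 10, next fire after T=192 is 200
  job_G: interval 12, next fire after T=192 is 204
Earliest fire time = 200 (job job_B)

Answer: 200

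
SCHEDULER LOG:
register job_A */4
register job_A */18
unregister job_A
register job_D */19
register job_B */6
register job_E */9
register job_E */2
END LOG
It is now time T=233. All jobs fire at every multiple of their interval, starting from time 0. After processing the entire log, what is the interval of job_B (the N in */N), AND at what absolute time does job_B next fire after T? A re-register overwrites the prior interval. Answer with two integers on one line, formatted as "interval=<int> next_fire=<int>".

Op 1: register job_A */4 -> active={job_A:*/4}
Op 2: register job_A */18 -> active={job_A:*/18}
Op 3: unregister job_A -> active={}
Op 4: register job_D */19 -> active={job_D:*/19}
Op 5: register job_B */6 -> active={job_B:*/6, job_D:*/19}
Op 6: register job_E */9 -> active={job_B:*/6, job_D:*/19, job_E:*/9}
Op 7: register job_E */2 -> active={job_B:*/6, job_D:*/19, job_E:*/2}
Final interval of job_B = 6
Next fire of job_B after T=233: (233//6+1)*6 = 234

Answer: interval=6 next_fire=234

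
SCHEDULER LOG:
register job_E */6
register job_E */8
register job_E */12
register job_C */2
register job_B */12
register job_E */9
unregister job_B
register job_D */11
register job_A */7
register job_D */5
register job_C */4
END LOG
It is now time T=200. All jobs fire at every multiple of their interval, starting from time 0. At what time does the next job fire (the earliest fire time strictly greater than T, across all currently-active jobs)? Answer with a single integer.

Answer: 203

Derivation:
Op 1: register job_E */6 -> active={job_E:*/6}
Op 2: register job_E */8 -> active={job_E:*/8}
Op 3: register job_E */12 -> active={job_E:*/12}
Op 4: register job_C */2 -> active={job_C:*/2, job_E:*/12}
Op 5: register job_B */12 -> active={job_B:*/12, job_C:*/2, job_E:*/12}
Op 6: register job_E */9 -> active={job_B:*/12, job_C:*/2, job_E:*/9}
Op 7: unregister job_B -> active={job_C:*/2, job_E:*/9}
Op 8: register job_D */11 -> active={job_C:*/2, job_D:*/11, job_E:*/9}
Op 9: register job_A */7 -> active={job_A:*/7, job_C:*/2, job_D:*/11, job_E:*/9}
Op 10: register job_D */5 -> active={job_A:*/7, job_C:*/2, job_D:*/5, job_E:*/9}
Op 11: register job_C */4 -> active={job_A:*/7, job_C:*/4, job_D:*/5, job_E:*/9}
  job_A: interval 7, next fire after T=200 is 203
  job_C: interval 4, next fire after T=200 is 204
  job_D: interval 5, next fire after T=200 is 205
  job_E: interval 9, next fire after T=200 is 207
Earliest fire time = 203 (job job_A)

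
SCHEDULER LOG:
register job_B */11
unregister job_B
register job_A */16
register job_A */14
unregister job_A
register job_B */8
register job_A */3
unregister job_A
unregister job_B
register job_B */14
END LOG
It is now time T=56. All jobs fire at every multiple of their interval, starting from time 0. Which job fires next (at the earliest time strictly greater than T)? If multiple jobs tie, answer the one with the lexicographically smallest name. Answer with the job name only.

Answer: job_B

Derivation:
Op 1: register job_B */11 -> active={job_B:*/11}
Op 2: unregister job_B -> active={}
Op 3: register job_A */16 -> active={job_A:*/16}
Op 4: register job_A */14 -> active={job_A:*/14}
Op 5: unregister job_A -> active={}
Op 6: register job_B */8 -> active={job_B:*/8}
Op 7: register job_A */3 -> active={job_A:*/3, job_B:*/8}
Op 8: unregister job_A -> active={job_B:*/8}
Op 9: unregister job_B -> active={}
Op 10: register job_B */14 -> active={job_B:*/14}
  job_B: interval 14, next fire after T=56 is 70
Earliest = 70, winner (lex tiebreak) = job_B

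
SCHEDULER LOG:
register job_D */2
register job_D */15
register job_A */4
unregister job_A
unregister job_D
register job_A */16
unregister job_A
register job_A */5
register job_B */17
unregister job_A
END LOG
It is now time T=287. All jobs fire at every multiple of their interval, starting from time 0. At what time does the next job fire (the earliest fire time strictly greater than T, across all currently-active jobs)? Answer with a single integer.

Answer: 289

Derivation:
Op 1: register job_D */2 -> active={job_D:*/2}
Op 2: register job_D */15 -> active={job_D:*/15}
Op 3: register job_A */4 -> active={job_A:*/4, job_D:*/15}
Op 4: unregister job_A -> active={job_D:*/15}
Op 5: unregister job_D -> active={}
Op 6: register job_A */16 -> active={job_A:*/16}
Op 7: unregister job_A -> active={}
Op 8: register job_A */5 -> active={job_A:*/5}
Op 9: register job_B */17 -> active={job_A:*/5, job_B:*/17}
Op 10: unregister job_A -> active={job_B:*/17}
  job_B: interval 17, next fire after T=287 is 289
Earliest fire time = 289 (job job_B)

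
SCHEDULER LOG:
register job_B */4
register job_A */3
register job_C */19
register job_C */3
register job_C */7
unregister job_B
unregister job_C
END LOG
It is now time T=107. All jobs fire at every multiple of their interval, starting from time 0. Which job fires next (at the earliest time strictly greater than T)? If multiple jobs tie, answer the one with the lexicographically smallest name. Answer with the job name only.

Answer: job_A

Derivation:
Op 1: register job_B */4 -> active={job_B:*/4}
Op 2: register job_A */3 -> active={job_A:*/3, job_B:*/4}
Op 3: register job_C */19 -> active={job_A:*/3, job_B:*/4, job_C:*/19}
Op 4: register job_C */3 -> active={job_A:*/3, job_B:*/4, job_C:*/3}
Op 5: register job_C */7 -> active={job_A:*/3, job_B:*/4, job_C:*/7}
Op 6: unregister job_B -> active={job_A:*/3, job_C:*/7}
Op 7: unregister job_C -> active={job_A:*/3}
  job_A: interval 3, next fire after T=107 is 108
Earliest = 108, winner (lex tiebreak) = job_A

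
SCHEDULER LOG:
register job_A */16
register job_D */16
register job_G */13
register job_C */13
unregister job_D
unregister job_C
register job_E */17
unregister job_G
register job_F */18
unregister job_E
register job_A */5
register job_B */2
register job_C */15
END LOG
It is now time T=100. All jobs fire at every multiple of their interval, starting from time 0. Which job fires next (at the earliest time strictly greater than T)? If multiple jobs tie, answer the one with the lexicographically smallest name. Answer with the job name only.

Op 1: register job_A */16 -> active={job_A:*/16}
Op 2: register job_D */16 -> active={job_A:*/16, job_D:*/16}
Op 3: register job_G */13 -> active={job_A:*/16, job_D:*/16, job_G:*/13}
Op 4: register job_C */13 -> active={job_A:*/16, job_C:*/13, job_D:*/16, job_G:*/13}
Op 5: unregister job_D -> active={job_A:*/16, job_C:*/13, job_G:*/13}
Op 6: unregister job_C -> active={job_A:*/16, job_G:*/13}
Op 7: register job_E */17 -> active={job_A:*/16, job_E:*/17, job_G:*/13}
Op 8: unregister job_G -> active={job_A:*/16, job_E:*/17}
Op 9: register job_F */18 -> active={job_A:*/16, job_E:*/17, job_F:*/18}
Op 10: unregister job_E -> active={job_A:*/16, job_F:*/18}
Op 11: register job_A */5 -> active={job_A:*/5, job_F:*/18}
Op 12: register job_B */2 -> active={job_A:*/5, job_B:*/2, job_F:*/18}
Op 13: register job_C */15 -> active={job_A:*/5, job_B:*/2, job_C:*/15, job_F:*/18}
  job_A: interval 5, next fire after T=100 is 105
  job_B: interval 2, next fire after T=100 is 102
  job_C: interval 15, next fire after T=100 is 105
  job_F: interval 18, next fire after T=100 is 108
Earliest = 102, winner (lex tiebreak) = job_B

Answer: job_B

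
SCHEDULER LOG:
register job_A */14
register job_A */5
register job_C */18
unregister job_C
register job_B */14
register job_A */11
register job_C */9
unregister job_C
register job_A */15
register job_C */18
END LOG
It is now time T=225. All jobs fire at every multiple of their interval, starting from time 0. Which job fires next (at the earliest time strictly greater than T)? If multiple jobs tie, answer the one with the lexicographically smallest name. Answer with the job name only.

Op 1: register job_A */14 -> active={job_A:*/14}
Op 2: register job_A */5 -> active={job_A:*/5}
Op 3: register job_C */18 -> active={job_A:*/5, job_C:*/18}
Op 4: unregister job_C -> active={job_A:*/5}
Op 5: register job_B */14 -> active={job_A:*/5, job_B:*/14}
Op 6: register job_A */11 -> active={job_A:*/11, job_B:*/14}
Op 7: register job_C */9 -> active={job_A:*/11, job_B:*/14, job_C:*/9}
Op 8: unregister job_C -> active={job_A:*/11, job_B:*/14}
Op 9: register job_A */15 -> active={job_A:*/15, job_B:*/14}
Op 10: register job_C */18 -> active={job_A:*/15, job_B:*/14, job_C:*/18}
  job_A: interval 15, next fire after T=225 is 240
  job_B: interval 14, next fire after T=225 is 238
  job_C: interval 18, next fire after T=225 is 234
Earliest = 234, winner (lex tiebreak) = job_C

Answer: job_C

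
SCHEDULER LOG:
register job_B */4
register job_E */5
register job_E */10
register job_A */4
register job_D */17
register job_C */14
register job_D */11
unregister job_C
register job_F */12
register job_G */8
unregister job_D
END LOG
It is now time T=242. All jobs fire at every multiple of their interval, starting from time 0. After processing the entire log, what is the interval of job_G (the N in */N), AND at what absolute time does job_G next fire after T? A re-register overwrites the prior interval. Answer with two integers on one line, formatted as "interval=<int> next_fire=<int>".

Op 1: register job_B */4 -> active={job_B:*/4}
Op 2: register job_E */5 -> active={job_B:*/4, job_E:*/5}
Op 3: register job_E */10 -> active={job_B:*/4, job_E:*/10}
Op 4: register job_A */4 -> active={job_A:*/4, job_B:*/4, job_E:*/10}
Op 5: register job_D */17 -> active={job_A:*/4, job_B:*/4, job_D:*/17, job_E:*/10}
Op 6: register job_C */14 -> active={job_A:*/4, job_B:*/4, job_C:*/14, job_D:*/17, job_E:*/10}
Op 7: register job_D */11 -> active={job_A:*/4, job_B:*/4, job_C:*/14, job_D:*/11, job_E:*/10}
Op 8: unregister job_C -> active={job_A:*/4, job_B:*/4, job_D:*/11, job_E:*/10}
Op 9: register job_F */12 -> active={job_A:*/4, job_B:*/4, job_D:*/11, job_E:*/10, job_F:*/12}
Op 10: register job_G */8 -> active={job_A:*/4, job_B:*/4, job_D:*/11, job_E:*/10, job_F:*/12, job_G:*/8}
Op 11: unregister job_D -> active={job_A:*/4, job_B:*/4, job_E:*/10, job_F:*/12, job_G:*/8}
Final interval of job_G = 8
Next fire of job_G after T=242: (242//8+1)*8 = 248

Answer: interval=8 next_fire=248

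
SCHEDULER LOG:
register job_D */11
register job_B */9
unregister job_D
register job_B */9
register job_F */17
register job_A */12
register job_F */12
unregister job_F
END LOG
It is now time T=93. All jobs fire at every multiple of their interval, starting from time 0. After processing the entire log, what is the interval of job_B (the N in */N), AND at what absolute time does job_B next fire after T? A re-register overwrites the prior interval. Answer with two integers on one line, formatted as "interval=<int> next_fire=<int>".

Answer: interval=9 next_fire=99

Derivation:
Op 1: register job_D */11 -> active={job_D:*/11}
Op 2: register job_B */9 -> active={job_B:*/9, job_D:*/11}
Op 3: unregister job_D -> active={job_B:*/9}
Op 4: register job_B */9 -> active={job_B:*/9}
Op 5: register job_F */17 -> active={job_B:*/9, job_F:*/17}
Op 6: register job_A */12 -> active={job_A:*/12, job_B:*/9, job_F:*/17}
Op 7: register job_F */12 -> active={job_A:*/12, job_B:*/9, job_F:*/12}
Op 8: unregister job_F -> active={job_A:*/12, job_B:*/9}
Final interval of job_B = 9
Next fire of job_B after T=93: (93//9+1)*9 = 99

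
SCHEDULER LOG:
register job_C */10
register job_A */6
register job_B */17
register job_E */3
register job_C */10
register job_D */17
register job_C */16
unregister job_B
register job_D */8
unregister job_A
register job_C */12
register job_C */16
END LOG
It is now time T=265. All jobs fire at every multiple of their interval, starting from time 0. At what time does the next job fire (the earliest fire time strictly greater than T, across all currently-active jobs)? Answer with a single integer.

Op 1: register job_C */10 -> active={job_C:*/10}
Op 2: register job_A */6 -> active={job_A:*/6, job_C:*/10}
Op 3: register job_B */17 -> active={job_A:*/6, job_B:*/17, job_C:*/10}
Op 4: register job_E */3 -> active={job_A:*/6, job_B:*/17, job_C:*/10, job_E:*/3}
Op 5: register job_C */10 -> active={job_A:*/6, job_B:*/17, job_C:*/10, job_E:*/3}
Op 6: register job_D */17 -> active={job_A:*/6, job_B:*/17, job_C:*/10, job_D:*/17, job_E:*/3}
Op 7: register job_C */16 -> active={job_A:*/6, job_B:*/17, job_C:*/16, job_D:*/17, job_E:*/3}
Op 8: unregister job_B -> active={job_A:*/6, job_C:*/16, job_D:*/17, job_E:*/3}
Op 9: register job_D */8 -> active={job_A:*/6, job_C:*/16, job_D:*/8, job_E:*/3}
Op 10: unregister job_A -> active={job_C:*/16, job_D:*/8, job_E:*/3}
Op 11: register job_C */12 -> active={job_C:*/12, job_D:*/8, job_E:*/3}
Op 12: register job_C */16 -> active={job_C:*/16, job_D:*/8, job_E:*/3}
  job_C: interval 16, next fire after T=265 is 272
  job_D: interval 8, next fire after T=265 is 272
  job_E: interval 3, next fire after T=265 is 267
Earliest fire time = 267 (job job_E)

Answer: 267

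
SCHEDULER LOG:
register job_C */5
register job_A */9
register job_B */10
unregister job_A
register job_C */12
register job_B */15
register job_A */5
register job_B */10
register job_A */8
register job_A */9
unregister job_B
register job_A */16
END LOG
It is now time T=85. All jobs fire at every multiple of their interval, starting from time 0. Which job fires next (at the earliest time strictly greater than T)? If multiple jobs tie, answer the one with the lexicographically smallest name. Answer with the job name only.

Answer: job_A

Derivation:
Op 1: register job_C */5 -> active={job_C:*/5}
Op 2: register job_A */9 -> active={job_A:*/9, job_C:*/5}
Op 3: register job_B */10 -> active={job_A:*/9, job_B:*/10, job_C:*/5}
Op 4: unregister job_A -> active={job_B:*/10, job_C:*/5}
Op 5: register job_C */12 -> active={job_B:*/10, job_C:*/12}
Op 6: register job_B */15 -> active={job_B:*/15, job_C:*/12}
Op 7: register job_A */5 -> active={job_A:*/5, job_B:*/15, job_C:*/12}
Op 8: register job_B */10 -> active={job_A:*/5, job_B:*/10, job_C:*/12}
Op 9: register job_A */8 -> active={job_A:*/8, job_B:*/10, job_C:*/12}
Op 10: register job_A */9 -> active={job_A:*/9, job_B:*/10, job_C:*/12}
Op 11: unregister job_B -> active={job_A:*/9, job_C:*/12}
Op 12: register job_A */16 -> active={job_A:*/16, job_C:*/12}
  job_A: interval 16, next fire after T=85 is 96
  job_C: interval 12, next fire after T=85 is 96
Earliest = 96, winner (lex tiebreak) = job_A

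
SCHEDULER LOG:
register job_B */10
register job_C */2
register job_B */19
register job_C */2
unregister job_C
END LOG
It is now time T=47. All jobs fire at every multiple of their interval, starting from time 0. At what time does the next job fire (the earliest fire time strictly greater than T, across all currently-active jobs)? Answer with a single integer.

Op 1: register job_B */10 -> active={job_B:*/10}
Op 2: register job_C */2 -> active={job_B:*/10, job_C:*/2}
Op 3: register job_B */19 -> active={job_B:*/19, job_C:*/2}
Op 4: register job_C */2 -> active={job_B:*/19, job_C:*/2}
Op 5: unregister job_C -> active={job_B:*/19}
  job_B: interval 19, next fire after T=47 is 57
Earliest fire time = 57 (job job_B)

Answer: 57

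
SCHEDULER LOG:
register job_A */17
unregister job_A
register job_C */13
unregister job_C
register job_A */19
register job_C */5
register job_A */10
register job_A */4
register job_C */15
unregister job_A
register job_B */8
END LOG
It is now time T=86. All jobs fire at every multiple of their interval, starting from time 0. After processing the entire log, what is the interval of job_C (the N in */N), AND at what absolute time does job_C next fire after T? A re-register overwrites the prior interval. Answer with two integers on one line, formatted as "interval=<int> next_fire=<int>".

Answer: interval=15 next_fire=90

Derivation:
Op 1: register job_A */17 -> active={job_A:*/17}
Op 2: unregister job_A -> active={}
Op 3: register job_C */13 -> active={job_C:*/13}
Op 4: unregister job_C -> active={}
Op 5: register job_A */19 -> active={job_A:*/19}
Op 6: register job_C */5 -> active={job_A:*/19, job_C:*/5}
Op 7: register job_A */10 -> active={job_A:*/10, job_C:*/5}
Op 8: register job_A */4 -> active={job_A:*/4, job_C:*/5}
Op 9: register job_C */15 -> active={job_A:*/4, job_C:*/15}
Op 10: unregister job_A -> active={job_C:*/15}
Op 11: register job_B */8 -> active={job_B:*/8, job_C:*/15}
Final interval of job_C = 15
Next fire of job_C after T=86: (86//15+1)*15 = 90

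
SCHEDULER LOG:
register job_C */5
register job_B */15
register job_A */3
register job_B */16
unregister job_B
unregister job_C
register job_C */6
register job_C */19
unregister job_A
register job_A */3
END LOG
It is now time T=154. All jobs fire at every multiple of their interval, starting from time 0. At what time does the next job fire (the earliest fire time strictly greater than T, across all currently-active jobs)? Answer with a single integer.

Op 1: register job_C */5 -> active={job_C:*/5}
Op 2: register job_B */15 -> active={job_B:*/15, job_C:*/5}
Op 3: register job_A */3 -> active={job_A:*/3, job_B:*/15, job_C:*/5}
Op 4: register job_B */16 -> active={job_A:*/3, job_B:*/16, job_C:*/5}
Op 5: unregister job_B -> active={job_A:*/3, job_C:*/5}
Op 6: unregister job_C -> active={job_A:*/3}
Op 7: register job_C */6 -> active={job_A:*/3, job_C:*/6}
Op 8: register job_C */19 -> active={job_A:*/3, job_C:*/19}
Op 9: unregister job_A -> active={job_C:*/19}
Op 10: register job_A */3 -> active={job_A:*/3, job_C:*/19}
  job_A: interval 3, next fire after T=154 is 156
  job_C: interval 19, next fire after T=154 is 171
Earliest fire time = 156 (job job_A)

Answer: 156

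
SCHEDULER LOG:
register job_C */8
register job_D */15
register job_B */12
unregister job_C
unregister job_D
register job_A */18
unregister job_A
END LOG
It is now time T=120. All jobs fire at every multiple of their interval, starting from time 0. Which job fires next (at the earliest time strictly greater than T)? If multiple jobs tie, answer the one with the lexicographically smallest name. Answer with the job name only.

Op 1: register job_C */8 -> active={job_C:*/8}
Op 2: register job_D */15 -> active={job_C:*/8, job_D:*/15}
Op 3: register job_B */12 -> active={job_B:*/12, job_C:*/8, job_D:*/15}
Op 4: unregister job_C -> active={job_B:*/12, job_D:*/15}
Op 5: unregister job_D -> active={job_B:*/12}
Op 6: register job_A */18 -> active={job_A:*/18, job_B:*/12}
Op 7: unregister job_A -> active={job_B:*/12}
  job_B: interval 12, next fire after T=120 is 132
Earliest = 132, winner (lex tiebreak) = job_B

Answer: job_B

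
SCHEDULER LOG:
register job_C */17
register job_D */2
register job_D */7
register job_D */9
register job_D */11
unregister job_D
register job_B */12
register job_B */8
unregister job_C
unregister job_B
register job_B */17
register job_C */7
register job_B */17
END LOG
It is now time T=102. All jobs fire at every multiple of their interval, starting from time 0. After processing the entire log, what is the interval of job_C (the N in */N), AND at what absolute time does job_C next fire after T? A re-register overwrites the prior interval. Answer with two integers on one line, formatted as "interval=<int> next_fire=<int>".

Answer: interval=7 next_fire=105

Derivation:
Op 1: register job_C */17 -> active={job_C:*/17}
Op 2: register job_D */2 -> active={job_C:*/17, job_D:*/2}
Op 3: register job_D */7 -> active={job_C:*/17, job_D:*/7}
Op 4: register job_D */9 -> active={job_C:*/17, job_D:*/9}
Op 5: register job_D */11 -> active={job_C:*/17, job_D:*/11}
Op 6: unregister job_D -> active={job_C:*/17}
Op 7: register job_B */12 -> active={job_B:*/12, job_C:*/17}
Op 8: register job_B */8 -> active={job_B:*/8, job_C:*/17}
Op 9: unregister job_C -> active={job_B:*/8}
Op 10: unregister job_B -> active={}
Op 11: register job_B */17 -> active={job_B:*/17}
Op 12: register job_C */7 -> active={job_B:*/17, job_C:*/7}
Op 13: register job_B */17 -> active={job_B:*/17, job_C:*/7}
Final interval of job_C = 7
Next fire of job_C after T=102: (102//7+1)*7 = 105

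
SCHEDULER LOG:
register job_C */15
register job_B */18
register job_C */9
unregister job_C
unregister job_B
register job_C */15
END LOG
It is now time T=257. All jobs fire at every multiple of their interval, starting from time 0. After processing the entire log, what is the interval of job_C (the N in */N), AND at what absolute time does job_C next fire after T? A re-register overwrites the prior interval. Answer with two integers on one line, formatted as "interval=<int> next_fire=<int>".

Op 1: register job_C */15 -> active={job_C:*/15}
Op 2: register job_B */18 -> active={job_B:*/18, job_C:*/15}
Op 3: register job_C */9 -> active={job_B:*/18, job_C:*/9}
Op 4: unregister job_C -> active={job_B:*/18}
Op 5: unregister job_B -> active={}
Op 6: register job_C */15 -> active={job_C:*/15}
Final interval of job_C = 15
Next fire of job_C after T=257: (257//15+1)*15 = 270

Answer: interval=15 next_fire=270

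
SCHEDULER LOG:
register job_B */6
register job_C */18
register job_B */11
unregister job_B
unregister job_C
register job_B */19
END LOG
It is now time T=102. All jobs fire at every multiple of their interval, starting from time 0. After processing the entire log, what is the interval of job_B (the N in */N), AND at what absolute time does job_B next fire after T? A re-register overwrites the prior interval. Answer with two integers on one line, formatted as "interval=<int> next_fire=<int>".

Op 1: register job_B */6 -> active={job_B:*/6}
Op 2: register job_C */18 -> active={job_B:*/6, job_C:*/18}
Op 3: register job_B */11 -> active={job_B:*/11, job_C:*/18}
Op 4: unregister job_B -> active={job_C:*/18}
Op 5: unregister job_C -> active={}
Op 6: register job_B */19 -> active={job_B:*/19}
Final interval of job_B = 19
Next fire of job_B after T=102: (102//19+1)*19 = 114

Answer: interval=19 next_fire=114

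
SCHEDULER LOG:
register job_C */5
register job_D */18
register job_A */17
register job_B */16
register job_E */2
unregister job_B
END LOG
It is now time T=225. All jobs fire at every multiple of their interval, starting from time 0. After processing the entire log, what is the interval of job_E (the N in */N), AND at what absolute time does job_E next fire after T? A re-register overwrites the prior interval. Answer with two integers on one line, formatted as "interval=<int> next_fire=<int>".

Op 1: register job_C */5 -> active={job_C:*/5}
Op 2: register job_D */18 -> active={job_C:*/5, job_D:*/18}
Op 3: register job_A */17 -> active={job_A:*/17, job_C:*/5, job_D:*/18}
Op 4: register job_B */16 -> active={job_A:*/17, job_B:*/16, job_C:*/5, job_D:*/18}
Op 5: register job_E */2 -> active={job_A:*/17, job_B:*/16, job_C:*/5, job_D:*/18, job_E:*/2}
Op 6: unregister job_B -> active={job_A:*/17, job_C:*/5, job_D:*/18, job_E:*/2}
Final interval of job_E = 2
Next fire of job_E after T=225: (225//2+1)*2 = 226

Answer: interval=2 next_fire=226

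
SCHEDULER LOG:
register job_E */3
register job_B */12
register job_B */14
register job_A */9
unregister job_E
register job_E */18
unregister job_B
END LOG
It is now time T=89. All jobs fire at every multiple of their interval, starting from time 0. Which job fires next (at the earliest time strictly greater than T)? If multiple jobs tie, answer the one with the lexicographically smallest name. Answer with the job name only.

Answer: job_A

Derivation:
Op 1: register job_E */3 -> active={job_E:*/3}
Op 2: register job_B */12 -> active={job_B:*/12, job_E:*/3}
Op 3: register job_B */14 -> active={job_B:*/14, job_E:*/3}
Op 4: register job_A */9 -> active={job_A:*/9, job_B:*/14, job_E:*/3}
Op 5: unregister job_E -> active={job_A:*/9, job_B:*/14}
Op 6: register job_E */18 -> active={job_A:*/9, job_B:*/14, job_E:*/18}
Op 7: unregister job_B -> active={job_A:*/9, job_E:*/18}
  job_A: interval 9, next fire after T=89 is 90
  job_E: interval 18, next fire after T=89 is 90
Earliest = 90, winner (lex tiebreak) = job_A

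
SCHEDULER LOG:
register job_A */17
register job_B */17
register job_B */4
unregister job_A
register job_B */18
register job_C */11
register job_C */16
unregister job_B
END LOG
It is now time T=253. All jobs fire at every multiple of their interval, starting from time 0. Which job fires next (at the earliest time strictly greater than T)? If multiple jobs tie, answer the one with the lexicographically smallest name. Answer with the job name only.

Answer: job_C

Derivation:
Op 1: register job_A */17 -> active={job_A:*/17}
Op 2: register job_B */17 -> active={job_A:*/17, job_B:*/17}
Op 3: register job_B */4 -> active={job_A:*/17, job_B:*/4}
Op 4: unregister job_A -> active={job_B:*/4}
Op 5: register job_B */18 -> active={job_B:*/18}
Op 6: register job_C */11 -> active={job_B:*/18, job_C:*/11}
Op 7: register job_C */16 -> active={job_B:*/18, job_C:*/16}
Op 8: unregister job_B -> active={job_C:*/16}
  job_C: interval 16, next fire after T=253 is 256
Earliest = 256, winner (lex tiebreak) = job_C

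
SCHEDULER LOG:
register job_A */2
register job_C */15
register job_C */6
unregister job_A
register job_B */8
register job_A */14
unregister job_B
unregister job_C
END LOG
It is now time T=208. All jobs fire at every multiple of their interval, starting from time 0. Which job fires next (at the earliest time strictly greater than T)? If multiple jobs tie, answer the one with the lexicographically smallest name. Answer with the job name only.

Op 1: register job_A */2 -> active={job_A:*/2}
Op 2: register job_C */15 -> active={job_A:*/2, job_C:*/15}
Op 3: register job_C */6 -> active={job_A:*/2, job_C:*/6}
Op 4: unregister job_A -> active={job_C:*/6}
Op 5: register job_B */8 -> active={job_B:*/8, job_C:*/6}
Op 6: register job_A */14 -> active={job_A:*/14, job_B:*/8, job_C:*/6}
Op 7: unregister job_B -> active={job_A:*/14, job_C:*/6}
Op 8: unregister job_C -> active={job_A:*/14}
  job_A: interval 14, next fire after T=208 is 210
Earliest = 210, winner (lex tiebreak) = job_A

Answer: job_A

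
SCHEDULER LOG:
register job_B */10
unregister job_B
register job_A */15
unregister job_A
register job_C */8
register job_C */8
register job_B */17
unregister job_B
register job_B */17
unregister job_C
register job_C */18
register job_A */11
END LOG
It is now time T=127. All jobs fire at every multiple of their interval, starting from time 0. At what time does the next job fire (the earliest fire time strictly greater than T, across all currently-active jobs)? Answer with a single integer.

Answer: 132

Derivation:
Op 1: register job_B */10 -> active={job_B:*/10}
Op 2: unregister job_B -> active={}
Op 3: register job_A */15 -> active={job_A:*/15}
Op 4: unregister job_A -> active={}
Op 5: register job_C */8 -> active={job_C:*/8}
Op 6: register job_C */8 -> active={job_C:*/8}
Op 7: register job_B */17 -> active={job_B:*/17, job_C:*/8}
Op 8: unregister job_B -> active={job_C:*/8}
Op 9: register job_B */17 -> active={job_B:*/17, job_C:*/8}
Op 10: unregister job_C -> active={job_B:*/17}
Op 11: register job_C */18 -> active={job_B:*/17, job_C:*/18}
Op 12: register job_A */11 -> active={job_A:*/11, job_B:*/17, job_C:*/18}
  job_A: interval 11, next fire after T=127 is 132
  job_B: interval 17, next fire after T=127 is 136
  job_C: interval 18, next fire after T=127 is 144
Earliest fire time = 132 (job job_A)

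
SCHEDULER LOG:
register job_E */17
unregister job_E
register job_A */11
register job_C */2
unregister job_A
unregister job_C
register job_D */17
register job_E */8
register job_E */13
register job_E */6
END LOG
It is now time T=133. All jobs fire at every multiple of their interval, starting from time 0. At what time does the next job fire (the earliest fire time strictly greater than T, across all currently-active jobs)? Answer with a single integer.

Op 1: register job_E */17 -> active={job_E:*/17}
Op 2: unregister job_E -> active={}
Op 3: register job_A */11 -> active={job_A:*/11}
Op 4: register job_C */2 -> active={job_A:*/11, job_C:*/2}
Op 5: unregister job_A -> active={job_C:*/2}
Op 6: unregister job_C -> active={}
Op 7: register job_D */17 -> active={job_D:*/17}
Op 8: register job_E */8 -> active={job_D:*/17, job_E:*/8}
Op 9: register job_E */13 -> active={job_D:*/17, job_E:*/13}
Op 10: register job_E */6 -> active={job_D:*/17, job_E:*/6}
  job_D: interval 17, next fire after T=133 is 136
  job_E: interval 6, next fire after T=133 is 138
Earliest fire time = 136 (job job_D)

Answer: 136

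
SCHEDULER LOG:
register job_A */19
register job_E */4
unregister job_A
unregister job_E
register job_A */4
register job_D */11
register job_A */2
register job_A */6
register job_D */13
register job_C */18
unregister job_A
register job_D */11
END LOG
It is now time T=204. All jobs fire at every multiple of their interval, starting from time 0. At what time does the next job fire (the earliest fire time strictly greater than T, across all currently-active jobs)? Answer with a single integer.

Answer: 209

Derivation:
Op 1: register job_A */19 -> active={job_A:*/19}
Op 2: register job_E */4 -> active={job_A:*/19, job_E:*/4}
Op 3: unregister job_A -> active={job_E:*/4}
Op 4: unregister job_E -> active={}
Op 5: register job_A */4 -> active={job_A:*/4}
Op 6: register job_D */11 -> active={job_A:*/4, job_D:*/11}
Op 7: register job_A */2 -> active={job_A:*/2, job_D:*/11}
Op 8: register job_A */6 -> active={job_A:*/6, job_D:*/11}
Op 9: register job_D */13 -> active={job_A:*/6, job_D:*/13}
Op 10: register job_C */18 -> active={job_A:*/6, job_C:*/18, job_D:*/13}
Op 11: unregister job_A -> active={job_C:*/18, job_D:*/13}
Op 12: register job_D */11 -> active={job_C:*/18, job_D:*/11}
  job_C: interval 18, next fire after T=204 is 216
  job_D: interval 11, next fire after T=204 is 209
Earliest fire time = 209 (job job_D)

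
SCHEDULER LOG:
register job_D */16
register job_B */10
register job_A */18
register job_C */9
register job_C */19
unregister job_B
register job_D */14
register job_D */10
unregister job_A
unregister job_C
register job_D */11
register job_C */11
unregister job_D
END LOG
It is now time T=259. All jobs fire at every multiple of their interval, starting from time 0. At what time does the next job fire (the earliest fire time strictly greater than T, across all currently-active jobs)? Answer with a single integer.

Answer: 264

Derivation:
Op 1: register job_D */16 -> active={job_D:*/16}
Op 2: register job_B */10 -> active={job_B:*/10, job_D:*/16}
Op 3: register job_A */18 -> active={job_A:*/18, job_B:*/10, job_D:*/16}
Op 4: register job_C */9 -> active={job_A:*/18, job_B:*/10, job_C:*/9, job_D:*/16}
Op 5: register job_C */19 -> active={job_A:*/18, job_B:*/10, job_C:*/19, job_D:*/16}
Op 6: unregister job_B -> active={job_A:*/18, job_C:*/19, job_D:*/16}
Op 7: register job_D */14 -> active={job_A:*/18, job_C:*/19, job_D:*/14}
Op 8: register job_D */10 -> active={job_A:*/18, job_C:*/19, job_D:*/10}
Op 9: unregister job_A -> active={job_C:*/19, job_D:*/10}
Op 10: unregister job_C -> active={job_D:*/10}
Op 11: register job_D */11 -> active={job_D:*/11}
Op 12: register job_C */11 -> active={job_C:*/11, job_D:*/11}
Op 13: unregister job_D -> active={job_C:*/11}
  job_C: interval 11, next fire after T=259 is 264
Earliest fire time = 264 (job job_C)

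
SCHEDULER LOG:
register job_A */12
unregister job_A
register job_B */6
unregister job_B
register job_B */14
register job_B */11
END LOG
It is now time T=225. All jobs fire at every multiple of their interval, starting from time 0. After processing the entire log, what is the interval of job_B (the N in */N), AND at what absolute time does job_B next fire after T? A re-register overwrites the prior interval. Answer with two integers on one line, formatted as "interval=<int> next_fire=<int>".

Answer: interval=11 next_fire=231

Derivation:
Op 1: register job_A */12 -> active={job_A:*/12}
Op 2: unregister job_A -> active={}
Op 3: register job_B */6 -> active={job_B:*/6}
Op 4: unregister job_B -> active={}
Op 5: register job_B */14 -> active={job_B:*/14}
Op 6: register job_B */11 -> active={job_B:*/11}
Final interval of job_B = 11
Next fire of job_B after T=225: (225//11+1)*11 = 231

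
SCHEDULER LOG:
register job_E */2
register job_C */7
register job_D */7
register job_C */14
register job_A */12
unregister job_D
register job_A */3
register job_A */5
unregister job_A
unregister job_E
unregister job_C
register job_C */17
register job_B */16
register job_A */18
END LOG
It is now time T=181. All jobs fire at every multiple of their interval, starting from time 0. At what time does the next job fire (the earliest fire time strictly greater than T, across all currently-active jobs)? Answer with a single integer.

Answer: 187

Derivation:
Op 1: register job_E */2 -> active={job_E:*/2}
Op 2: register job_C */7 -> active={job_C:*/7, job_E:*/2}
Op 3: register job_D */7 -> active={job_C:*/7, job_D:*/7, job_E:*/2}
Op 4: register job_C */14 -> active={job_C:*/14, job_D:*/7, job_E:*/2}
Op 5: register job_A */12 -> active={job_A:*/12, job_C:*/14, job_D:*/7, job_E:*/2}
Op 6: unregister job_D -> active={job_A:*/12, job_C:*/14, job_E:*/2}
Op 7: register job_A */3 -> active={job_A:*/3, job_C:*/14, job_E:*/2}
Op 8: register job_A */5 -> active={job_A:*/5, job_C:*/14, job_E:*/2}
Op 9: unregister job_A -> active={job_C:*/14, job_E:*/2}
Op 10: unregister job_E -> active={job_C:*/14}
Op 11: unregister job_C -> active={}
Op 12: register job_C */17 -> active={job_C:*/17}
Op 13: register job_B */16 -> active={job_B:*/16, job_C:*/17}
Op 14: register job_A */18 -> active={job_A:*/18, job_B:*/16, job_C:*/17}
  job_A: interval 18, next fire after T=181 is 198
  job_B: interval 16, next fire after T=181 is 192
  job_C: interval 17, next fire after T=181 is 187
Earliest fire time = 187 (job job_C)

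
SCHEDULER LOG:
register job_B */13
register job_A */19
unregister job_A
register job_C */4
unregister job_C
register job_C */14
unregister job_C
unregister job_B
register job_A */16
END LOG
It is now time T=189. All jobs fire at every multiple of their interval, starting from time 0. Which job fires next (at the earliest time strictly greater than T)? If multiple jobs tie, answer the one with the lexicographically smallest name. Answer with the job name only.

Answer: job_A

Derivation:
Op 1: register job_B */13 -> active={job_B:*/13}
Op 2: register job_A */19 -> active={job_A:*/19, job_B:*/13}
Op 3: unregister job_A -> active={job_B:*/13}
Op 4: register job_C */4 -> active={job_B:*/13, job_C:*/4}
Op 5: unregister job_C -> active={job_B:*/13}
Op 6: register job_C */14 -> active={job_B:*/13, job_C:*/14}
Op 7: unregister job_C -> active={job_B:*/13}
Op 8: unregister job_B -> active={}
Op 9: register job_A */16 -> active={job_A:*/16}
  job_A: interval 16, next fire after T=189 is 192
Earliest = 192, winner (lex tiebreak) = job_A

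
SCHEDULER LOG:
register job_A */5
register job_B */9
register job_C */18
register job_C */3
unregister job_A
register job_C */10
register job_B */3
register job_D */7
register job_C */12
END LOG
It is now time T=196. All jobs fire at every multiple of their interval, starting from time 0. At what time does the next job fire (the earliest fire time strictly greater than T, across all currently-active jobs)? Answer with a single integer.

Op 1: register job_A */5 -> active={job_A:*/5}
Op 2: register job_B */9 -> active={job_A:*/5, job_B:*/9}
Op 3: register job_C */18 -> active={job_A:*/5, job_B:*/9, job_C:*/18}
Op 4: register job_C */3 -> active={job_A:*/5, job_B:*/9, job_C:*/3}
Op 5: unregister job_A -> active={job_B:*/9, job_C:*/3}
Op 6: register job_C */10 -> active={job_B:*/9, job_C:*/10}
Op 7: register job_B */3 -> active={job_B:*/3, job_C:*/10}
Op 8: register job_D */7 -> active={job_B:*/3, job_C:*/10, job_D:*/7}
Op 9: register job_C */12 -> active={job_B:*/3, job_C:*/12, job_D:*/7}
  job_B: interval 3, next fire after T=196 is 198
  job_C: interval 12, next fire after T=196 is 204
  job_D: interval 7, next fire after T=196 is 203
Earliest fire time = 198 (job job_B)

Answer: 198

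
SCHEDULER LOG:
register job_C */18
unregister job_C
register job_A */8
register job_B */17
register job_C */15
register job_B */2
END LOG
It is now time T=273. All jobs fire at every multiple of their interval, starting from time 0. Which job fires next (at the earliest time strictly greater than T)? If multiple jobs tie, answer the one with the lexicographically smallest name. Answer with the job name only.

Answer: job_B

Derivation:
Op 1: register job_C */18 -> active={job_C:*/18}
Op 2: unregister job_C -> active={}
Op 3: register job_A */8 -> active={job_A:*/8}
Op 4: register job_B */17 -> active={job_A:*/8, job_B:*/17}
Op 5: register job_C */15 -> active={job_A:*/8, job_B:*/17, job_C:*/15}
Op 6: register job_B */2 -> active={job_A:*/8, job_B:*/2, job_C:*/15}
  job_A: interval 8, next fire after T=273 is 280
  job_B: interval 2, next fire after T=273 is 274
  job_C: interval 15, next fire after T=273 is 285
Earliest = 274, winner (lex tiebreak) = job_B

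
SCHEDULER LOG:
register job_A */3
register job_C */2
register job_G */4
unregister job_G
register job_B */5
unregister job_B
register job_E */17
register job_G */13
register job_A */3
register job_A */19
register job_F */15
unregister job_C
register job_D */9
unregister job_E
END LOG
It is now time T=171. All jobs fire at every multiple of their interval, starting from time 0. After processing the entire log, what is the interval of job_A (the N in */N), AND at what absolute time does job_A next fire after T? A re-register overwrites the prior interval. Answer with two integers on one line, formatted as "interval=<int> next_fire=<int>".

Op 1: register job_A */3 -> active={job_A:*/3}
Op 2: register job_C */2 -> active={job_A:*/3, job_C:*/2}
Op 3: register job_G */4 -> active={job_A:*/3, job_C:*/2, job_G:*/4}
Op 4: unregister job_G -> active={job_A:*/3, job_C:*/2}
Op 5: register job_B */5 -> active={job_A:*/3, job_B:*/5, job_C:*/2}
Op 6: unregister job_B -> active={job_A:*/3, job_C:*/2}
Op 7: register job_E */17 -> active={job_A:*/3, job_C:*/2, job_E:*/17}
Op 8: register job_G */13 -> active={job_A:*/3, job_C:*/2, job_E:*/17, job_G:*/13}
Op 9: register job_A */3 -> active={job_A:*/3, job_C:*/2, job_E:*/17, job_G:*/13}
Op 10: register job_A */19 -> active={job_A:*/19, job_C:*/2, job_E:*/17, job_G:*/13}
Op 11: register job_F */15 -> active={job_A:*/19, job_C:*/2, job_E:*/17, job_F:*/15, job_G:*/13}
Op 12: unregister job_C -> active={job_A:*/19, job_E:*/17, job_F:*/15, job_G:*/13}
Op 13: register job_D */9 -> active={job_A:*/19, job_D:*/9, job_E:*/17, job_F:*/15, job_G:*/13}
Op 14: unregister job_E -> active={job_A:*/19, job_D:*/9, job_F:*/15, job_G:*/13}
Final interval of job_A = 19
Next fire of job_A after T=171: (171//19+1)*19 = 190

Answer: interval=19 next_fire=190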